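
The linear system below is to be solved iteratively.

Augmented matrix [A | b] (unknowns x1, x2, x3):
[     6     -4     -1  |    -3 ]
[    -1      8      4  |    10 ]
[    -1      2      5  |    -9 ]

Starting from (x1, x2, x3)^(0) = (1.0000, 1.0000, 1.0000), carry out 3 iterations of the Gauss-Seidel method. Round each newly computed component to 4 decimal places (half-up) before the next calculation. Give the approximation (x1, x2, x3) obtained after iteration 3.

(0.5310, 2.6949, -2.7718)

Iteration 1:
  x1 = (-3 - (-4)·1.0000 - (-1)·1.0000) / (6) = 0.3333
  x2 = (10 - (-1)·0.3333 - (4)·1.0000) / (8) = 0.7917
  x3 = (-9 - (-1)·0.3333 - (2)·0.7917) / (5) = -2.0500
Iteration 2:
  x1 = (-3 - (-4)·0.7917 - (-1)·-2.0500) / (6) = -0.3139
  x2 = (10 - (-1)·-0.3139 - (4)·-2.0500) / (8) = 2.2358
  x3 = (-9 - (-1)·-0.3139 - (2)·2.2358) / (5) = -2.7571
Iteration 3:
  x1 = (-3 - (-4)·2.2358 - (-1)·-2.7571) / (6) = 0.5310
  x2 = (10 - (-1)·0.5310 - (4)·-2.7571) / (8) = 2.6949
  x3 = (-9 - (-1)·0.5310 - (2)·2.6949) / (5) = -2.7718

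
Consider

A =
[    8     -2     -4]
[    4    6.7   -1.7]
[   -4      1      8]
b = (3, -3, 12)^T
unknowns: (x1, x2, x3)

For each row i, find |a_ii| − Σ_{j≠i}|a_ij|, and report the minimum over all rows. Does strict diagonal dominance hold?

1

row 1: |8| − (2+4) = 2
row 2: |6.7| − (4+1.7) = 1
row 3: |8| − (4+1) = 3
minimum over rows = 1 → strictly diagonally dominant (convergence guaranteed)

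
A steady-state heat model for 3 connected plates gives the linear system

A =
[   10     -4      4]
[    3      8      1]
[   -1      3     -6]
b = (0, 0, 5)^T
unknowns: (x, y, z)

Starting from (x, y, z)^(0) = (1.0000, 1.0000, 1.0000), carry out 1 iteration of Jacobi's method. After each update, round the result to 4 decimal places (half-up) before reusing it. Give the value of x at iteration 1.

Iteration 1:
  x = (0 - (-4)·1.0000 - (4)·1.0000) / (10) = 0.0000
  y = (0 - (3)·1.0000 - (1)·1.0000) / (8) = -0.5000
  z = (5 - (-1)·1.0000 - (3)·1.0000) / (-6) = -0.5000

0.0000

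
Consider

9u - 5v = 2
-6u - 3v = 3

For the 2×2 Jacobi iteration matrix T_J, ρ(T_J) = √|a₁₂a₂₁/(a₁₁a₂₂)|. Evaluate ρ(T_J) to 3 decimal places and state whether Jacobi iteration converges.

a₁₂a₂₁/(a₁₁a₂₂) = (-5)·(-6) / ((9)·(-3)) = -1.111111
ρ = √|-1.111111| = √1.111111 = 1.054
ρ > 1, so Jacobi diverges

1.054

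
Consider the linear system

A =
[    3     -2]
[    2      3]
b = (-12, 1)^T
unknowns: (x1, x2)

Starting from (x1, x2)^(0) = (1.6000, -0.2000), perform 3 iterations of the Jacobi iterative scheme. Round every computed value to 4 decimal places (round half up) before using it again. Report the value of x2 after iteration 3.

3.3259

Iteration 1:
  x1 = (-12 - (-2)·-0.2000) / (3) = -4.1333
  x2 = (1 - (2)·1.6000) / (3) = -0.7333
Iteration 2:
  x1 = (-12 - (-2)·-0.7333) / (3) = -4.4889
  x2 = (1 - (2)·-4.1333) / (3) = 3.0889
Iteration 3:
  x1 = (-12 - (-2)·3.0889) / (3) = -1.9407
  x2 = (1 - (2)·-4.4889) / (3) = 3.3259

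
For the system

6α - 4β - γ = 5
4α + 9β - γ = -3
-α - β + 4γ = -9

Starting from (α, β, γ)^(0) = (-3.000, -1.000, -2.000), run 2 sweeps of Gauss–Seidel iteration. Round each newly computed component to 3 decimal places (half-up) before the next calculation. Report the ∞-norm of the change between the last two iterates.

0.278

Iteration 1:
  α = (5 - (-4)·-1.000 - (-1)·-2.000) / (6) = -0.167
  β = (-3 - (4)·-0.167 - (-1)·-2.000) / (9) = -0.481
  γ = (-9 - (-1)·-0.167 - (-1)·-0.481) / (4) = -2.412
Iteration 2:
  α = (5 - (-4)·-0.481 - (-1)·-2.412) / (6) = 0.111
  β = (-3 - (4)·0.111 - (-1)·-2.412) / (9) = -0.651
  γ = (-9 - (-1)·0.111 - (-1)·-0.651) / (4) = -2.385
Change: (0.278, -0.170, 0.027) → max |·| = 0.278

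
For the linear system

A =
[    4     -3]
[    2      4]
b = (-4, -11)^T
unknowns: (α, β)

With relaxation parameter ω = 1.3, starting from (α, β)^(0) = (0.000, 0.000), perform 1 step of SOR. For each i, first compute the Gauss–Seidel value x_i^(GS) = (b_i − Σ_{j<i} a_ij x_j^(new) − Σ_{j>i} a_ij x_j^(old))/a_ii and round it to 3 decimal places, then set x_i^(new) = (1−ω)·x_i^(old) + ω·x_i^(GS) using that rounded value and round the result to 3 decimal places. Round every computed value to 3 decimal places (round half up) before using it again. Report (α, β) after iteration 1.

Iteration 1:
  α: GS value = (-4 - (-3)·0.000) / (4) = -1.000;  α ← (1−ω)·0.000 + ω·-1.000 = -1.300
  β: GS value = (-11 - (2)·-1.300) / (4) = -2.100;  β ← (1−ω)·0.000 + ω·-2.100 = -2.730

(-1.300, -2.730)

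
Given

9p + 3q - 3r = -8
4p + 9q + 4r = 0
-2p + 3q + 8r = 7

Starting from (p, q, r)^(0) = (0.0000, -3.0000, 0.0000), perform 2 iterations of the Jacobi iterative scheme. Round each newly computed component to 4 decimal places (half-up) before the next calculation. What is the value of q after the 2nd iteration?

-0.9383

Iteration 1:
  p = (-8 - (3)·-3.0000 - (-3)·0.0000) / (9) = 0.1111
  q = (0 - (4)·0.0000 - (4)·0.0000) / (9) = 0.0000
  r = (7 - (-2)·0.0000 - (3)·-3.0000) / (8) = 2.0000
Iteration 2:
  p = (-8 - (3)·0.0000 - (-3)·2.0000) / (9) = -0.2222
  q = (0 - (4)·0.1111 - (4)·2.0000) / (9) = -0.9383
  r = (7 - (-2)·0.1111 - (3)·0.0000) / (8) = 0.9028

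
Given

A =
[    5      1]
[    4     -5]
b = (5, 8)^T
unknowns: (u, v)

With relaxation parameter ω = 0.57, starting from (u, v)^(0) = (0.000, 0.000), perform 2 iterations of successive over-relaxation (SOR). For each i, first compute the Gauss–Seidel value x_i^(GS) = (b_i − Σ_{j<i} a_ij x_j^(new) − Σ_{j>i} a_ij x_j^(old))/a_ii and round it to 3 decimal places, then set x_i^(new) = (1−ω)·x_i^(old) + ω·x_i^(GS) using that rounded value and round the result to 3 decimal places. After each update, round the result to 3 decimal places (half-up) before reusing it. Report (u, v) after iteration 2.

Iteration 1:
  u: GS value = (5 - (1)·0.000) / (5) = 1.000;  u ← (1−ω)·0.000 + ω·1.000 = 0.570
  v: GS value = (8 - (4)·0.570) / (-5) = -1.144;  v ← (1−ω)·0.000 + ω·-1.144 = -0.652
Iteration 2:
  u: GS value = (5 - (1)·-0.652) / (5) = 1.130;  u ← (1−ω)·0.570 + ω·1.130 = 0.889
  v: GS value = (8 - (4)·0.889) / (-5) = -0.889;  v ← (1−ω)·-0.652 + ω·-0.889 = -0.787

(0.889, -0.787)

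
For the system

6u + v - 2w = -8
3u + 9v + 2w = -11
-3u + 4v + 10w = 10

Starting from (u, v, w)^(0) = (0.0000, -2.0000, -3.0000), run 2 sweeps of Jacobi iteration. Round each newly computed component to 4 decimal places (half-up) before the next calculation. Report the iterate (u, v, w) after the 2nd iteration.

(-0.6407, -0.9556, 0.6222)

Iteration 1:
  u = (-8 - (1)·-2.0000 - (-2)·-3.0000) / (6) = -2.0000
  v = (-11 - (3)·0.0000 - (2)·-3.0000) / (9) = -0.5556
  w = (10 - (-3)·0.0000 - (4)·-2.0000) / (10) = 1.8000
Iteration 2:
  u = (-8 - (1)·-0.5556 - (-2)·1.8000) / (6) = -0.6407
  v = (-11 - (3)·-2.0000 - (2)·1.8000) / (9) = -0.9556
  w = (10 - (-3)·-2.0000 - (4)·-0.5556) / (10) = 0.6222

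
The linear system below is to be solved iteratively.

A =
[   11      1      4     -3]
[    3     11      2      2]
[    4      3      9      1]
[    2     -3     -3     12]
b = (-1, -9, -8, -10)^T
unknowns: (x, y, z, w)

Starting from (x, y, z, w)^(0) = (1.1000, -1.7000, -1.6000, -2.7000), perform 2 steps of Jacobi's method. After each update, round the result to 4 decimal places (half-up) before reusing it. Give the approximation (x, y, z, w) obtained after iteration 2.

Iteration 1:
  x = (-1 - (1)·-1.7000 - (4)·-1.6000 - (-3)·-2.7000) / (11) = -0.0909
  y = (-9 - (3)·1.1000 - (2)·-1.6000 - (2)·-2.7000) / (11) = -0.3364
  z = (-8 - (4)·1.1000 - (3)·-1.7000 - (1)·-2.7000) / (9) = -0.5111
  w = (-10 - (2)·1.1000 - (-3)·-1.7000 - (-3)·-1.6000) / (12) = -1.8417
Iteration 2:
  x = (-1 - (1)·-0.3364 - (4)·-0.5111 - (-3)·-1.8417) / (11) = -0.3768
  y = (-9 - (3)·-0.0909 - (2)·-0.5111 - (2)·-1.8417) / (11) = -0.3656
  z = (-8 - (4)·-0.0909 - (3)·-0.3364 - (1)·-1.8417) / (9) = -0.5317
  w = (-10 - (2)·-0.0909 - (-3)·-0.3364 - (-3)·-0.5111) / (12) = -1.0301

(-0.3768, -0.3656, -0.5317, -1.0301)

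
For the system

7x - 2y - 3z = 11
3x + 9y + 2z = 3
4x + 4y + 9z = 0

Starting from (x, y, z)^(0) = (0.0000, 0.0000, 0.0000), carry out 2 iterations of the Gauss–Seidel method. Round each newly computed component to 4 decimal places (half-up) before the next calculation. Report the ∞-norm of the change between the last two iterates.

0.3174

Iteration 1:
  x = (11 - (-2)·0.0000 - (-3)·0.0000) / (7) = 1.5714
  y = (3 - (3)·1.5714 - (2)·0.0000) / (9) = -0.1905
  z = (0 - (4)·1.5714 - (4)·-0.1905) / (9) = -0.6137
Iteration 2:
  x = (11 - (-2)·-0.1905 - (-3)·-0.6137) / (7) = 1.2540
  y = (3 - (3)·1.2540 - (2)·-0.6137) / (9) = 0.0517
  z = (0 - (4)·1.2540 - (4)·0.0517) / (9) = -0.5803
Change: (-0.3174, 0.2422, 0.0334) → max |·| = 0.3174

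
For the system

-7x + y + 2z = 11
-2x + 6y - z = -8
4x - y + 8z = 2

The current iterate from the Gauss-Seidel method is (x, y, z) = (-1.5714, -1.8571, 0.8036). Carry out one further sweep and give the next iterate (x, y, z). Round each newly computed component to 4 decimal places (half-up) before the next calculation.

(-1.6071, -1.7351, 0.8367)

One sweep:
  x = (11 - (1)·-1.8571 - (2)·0.8036) / (-7) = -1.6071
  y = (-8 - (-2)·-1.6071 - (-1)·0.8036) / (6) = -1.7351
  z = (2 - (4)·-1.6071 - (-1)·-1.7351) / (8) = 0.8367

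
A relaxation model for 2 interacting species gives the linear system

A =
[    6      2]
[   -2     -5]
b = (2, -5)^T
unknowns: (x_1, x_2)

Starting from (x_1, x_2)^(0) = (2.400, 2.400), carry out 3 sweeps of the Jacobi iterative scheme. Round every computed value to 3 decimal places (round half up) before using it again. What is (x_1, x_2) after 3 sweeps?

(-0.062, 0.872)

Iteration 1:
  x_1 = (2 - (2)·2.400) / (6) = -0.467
  x_2 = (-5 - (-2)·2.400) / (-5) = 0.040
Iteration 2:
  x_1 = (2 - (2)·0.040) / (6) = 0.320
  x_2 = (-5 - (-2)·-0.467) / (-5) = 1.187
Iteration 3:
  x_1 = (2 - (2)·1.187) / (6) = -0.062
  x_2 = (-5 - (-2)·0.320) / (-5) = 0.872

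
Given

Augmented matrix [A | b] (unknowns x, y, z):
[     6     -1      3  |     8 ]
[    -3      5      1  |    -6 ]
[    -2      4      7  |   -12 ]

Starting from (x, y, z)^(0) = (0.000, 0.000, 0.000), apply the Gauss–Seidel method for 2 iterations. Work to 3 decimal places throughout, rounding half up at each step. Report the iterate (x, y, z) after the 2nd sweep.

(1.819, 0.112, -1.259)

Iteration 1:
  x = (8 - (-1)·0.000 - (3)·0.000) / (6) = 1.333
  y = (-6 - (-3)·1.333 - (1)·0.000) / (5) = -0.400
  z = (-12 - (-2)·1.333 - (4)·-0.400) / (7) = -1.105
Iteration 2:
  x = (8 - (-1)·-0.400 - (3)·-1.105) / (6) = 1.819
  y = (-6 - (-3)·1.819 - (1)·-1.105) / (5) = 0.112
  z = (-12 - (-2)·1.819 - (4)·0.112) / (7) = -1.259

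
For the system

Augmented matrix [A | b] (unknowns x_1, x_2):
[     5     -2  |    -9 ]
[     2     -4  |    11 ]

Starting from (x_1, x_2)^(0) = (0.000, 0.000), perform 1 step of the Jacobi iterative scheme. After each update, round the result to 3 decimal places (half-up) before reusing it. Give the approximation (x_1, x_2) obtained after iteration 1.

(-1.800, -2.750)

Iteration 1:
  x_1 = (-9 - (-2)·0.000) / (5) = -1.800
  x_2 = (11 - (2)·0.000) / (-4) = -2.750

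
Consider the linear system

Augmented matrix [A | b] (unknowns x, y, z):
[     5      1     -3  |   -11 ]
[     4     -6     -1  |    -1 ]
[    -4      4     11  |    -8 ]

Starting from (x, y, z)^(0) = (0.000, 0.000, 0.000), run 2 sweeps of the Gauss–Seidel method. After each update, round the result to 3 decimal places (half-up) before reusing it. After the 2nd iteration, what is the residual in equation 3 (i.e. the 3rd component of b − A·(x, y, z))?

Iteration 1:
  x = (-11 - (1)·0.000 - (-3)·0.000) / (5) = -2.200
  y = (-1 - (4)·-2.200 - (-1)·0.000) / (-6) = -1.300
  z = (-8 - (-4)·-2.200 - (4)·-1.300) / (11) = -1.055
Iteration 2:
  x = (-11 - (1)·-1.300 - (-3)·-1.055) / (5) = -2.573
  y = (-1 - (4)·-2.573 - (-1)·-1.055) / (-6) = -1.373
  z = (-8 - (-4)·-2.573 - (4)·-1.373) / (11) = -1.164
Residual b − A·x = (-0.254, -0.110, 0.004)

0.004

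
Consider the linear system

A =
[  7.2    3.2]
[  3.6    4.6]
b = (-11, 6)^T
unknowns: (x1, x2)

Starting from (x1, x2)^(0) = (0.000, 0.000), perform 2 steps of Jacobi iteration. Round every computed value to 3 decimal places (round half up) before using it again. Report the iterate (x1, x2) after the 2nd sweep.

(-2.107, 2.500)

Iteration 1:
  x1 = (-11 - (3.2)·0.000) / (7.2) = -1.528
  x2 = (6 - (3.6)·0.000) / (4.6) = 1.304
Iteration 2:
  x1 = (-11 - (3.2)·1.304) / (7.2) = -2.107
  x2 = (6 - (3.6)·-1.528) / (4.6) = 2.500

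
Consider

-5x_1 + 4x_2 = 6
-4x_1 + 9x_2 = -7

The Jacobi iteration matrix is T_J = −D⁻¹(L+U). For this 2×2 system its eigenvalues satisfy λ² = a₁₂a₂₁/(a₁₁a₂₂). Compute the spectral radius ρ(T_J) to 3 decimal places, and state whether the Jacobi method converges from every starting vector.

0.596

a₁₂a₂₁/(a₁₁a₂₂) = (4)·(-4) / ((-5)·(9)) = 0.355556
ρ = √|0.355556| = √0.355556 = 0.596
ρ < 1, so Jacobi converges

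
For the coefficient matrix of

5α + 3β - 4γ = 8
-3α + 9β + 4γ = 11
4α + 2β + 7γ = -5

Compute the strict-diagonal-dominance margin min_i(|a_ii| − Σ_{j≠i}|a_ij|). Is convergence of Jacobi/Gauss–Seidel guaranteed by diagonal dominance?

row 1: |5| − (3+4) = -2
row 2: |9| − (3+4) = 2
row 3: |7| − (4+2) = 1
minimum over rows = -2 → not strictly diagonally dominant

-2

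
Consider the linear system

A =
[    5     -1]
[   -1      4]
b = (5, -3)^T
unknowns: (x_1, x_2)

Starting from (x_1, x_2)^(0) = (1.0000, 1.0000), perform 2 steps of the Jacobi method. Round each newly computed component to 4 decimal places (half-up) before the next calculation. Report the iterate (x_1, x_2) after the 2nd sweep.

Iteration 1:
  x_1 = (5 - (-1)·1.0000) / (5) = 1.2000
  x_2 = (-3 - (-1)·1.0000) / (4) = -0.5000
Iteration 2:
  x_1 = (5 - (-1)·-0.5000) / (5) = 0.9000
  x_2 = (-3 - (-1)·1.2000) / (4) = -0.4500

(0.9000, -0.4500)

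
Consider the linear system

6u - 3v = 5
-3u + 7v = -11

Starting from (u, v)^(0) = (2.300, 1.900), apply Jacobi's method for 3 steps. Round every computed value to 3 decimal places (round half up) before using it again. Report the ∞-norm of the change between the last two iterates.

0.533

Iteration 1:
  u = (5 - (-3)·1.900) / (6) = 1.783
  v = (-11 - (-3)·2.300) / (7) = -0.586
Iteration 2:
  u = (5 - (-3)·-0.586) / (6) = 0.540
  v = (-11 - (-3)·1.783) / (7) = -0.807
Iteration 3:
  u = (5 - (-3)·-0.807) / (6) = 0.430
  v = (-11 - (-3)·0.540) / (7) = -1.340
Change: (-0.110, -0.533) → max |·| = 0.533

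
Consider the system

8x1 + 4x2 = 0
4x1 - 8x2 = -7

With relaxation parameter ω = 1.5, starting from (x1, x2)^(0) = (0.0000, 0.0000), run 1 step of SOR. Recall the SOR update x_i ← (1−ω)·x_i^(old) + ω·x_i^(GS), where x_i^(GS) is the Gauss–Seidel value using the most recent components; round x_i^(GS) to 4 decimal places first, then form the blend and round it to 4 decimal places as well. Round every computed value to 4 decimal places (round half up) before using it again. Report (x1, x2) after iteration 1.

Iteration 1:
  x1: GS value = (0 - (4)·0.0000) / (8) = 0.0000;  x1 ← (1−ω)·0.0000 + ω·0.0000 = 0.0000
  x2: GS value = (-7 - (4)·0.0000) / (-8) = 0.8750;  x2 ← (1−ω)·0.0000 + ω·0.8750 = 1.3125

(0.0000, 1.3125)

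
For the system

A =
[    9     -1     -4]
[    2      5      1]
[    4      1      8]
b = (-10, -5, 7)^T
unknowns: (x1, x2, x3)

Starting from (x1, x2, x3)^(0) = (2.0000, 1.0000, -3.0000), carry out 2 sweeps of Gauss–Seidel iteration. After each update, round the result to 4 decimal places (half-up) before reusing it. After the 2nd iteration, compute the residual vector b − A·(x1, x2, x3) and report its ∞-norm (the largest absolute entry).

5.2477

Iteration 1:
  x1 = (-10 - (-1)·1.0000 - (-4)·-3.0000) / (9) = -2.3333
  x2 = (-5 - (2)·-2.3333 - (1)·-3.0000) / (5) = 0.5333
  x3 = (7 - (4)·-2.3333 - (1)·0.5333) / (8) = 1.9750
Iteration 2:
  x1 = (-10 - (-1)·0.5333 - (-4)·1.9750) / (9) = -0.1741
  x2 = (-5 - (2)·-0.1741 - (1)·1.9750) / (5) = -1.3254
  x3 = (7 - (4)·-0.1741 - (1)·-1.3254) / (8) = 1.1277
Residual b − A·x = (-5.2477, 0.8475, 0.0002); ∞-norm = 5.2477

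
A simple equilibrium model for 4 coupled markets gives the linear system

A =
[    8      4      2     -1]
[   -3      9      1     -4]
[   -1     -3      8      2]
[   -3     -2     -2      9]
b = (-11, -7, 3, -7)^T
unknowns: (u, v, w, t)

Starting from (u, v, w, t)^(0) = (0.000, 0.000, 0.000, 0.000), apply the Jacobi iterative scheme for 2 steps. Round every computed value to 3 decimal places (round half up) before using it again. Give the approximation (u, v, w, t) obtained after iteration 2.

Iteration 1:
  u = (-11 - (4)·0.000 - (2)·0.000 - (-1)·0.000) / (8) = -1.375
  v = (-7 - (-3)·0.000 - (1)·0.000 - (-4)·0.000) / (9) = -0.778
  w = (3 - (-1)·0.000 - (-3)·0.000 - (2)·0.000) / (8) = 0.375
  t = (-7 - (-3)·0.000 - (-2)·0.000 - (-2)·0.000) / (9) = -0.778
Iteration 2:
  u = (-11 - (4)·-0.778 - (2)·0.375 - (-1)·-0.778) / (8) = -1.177
  v = (-7 - (-3)·-1.375 - (1)·0.375 - (-4)·-0.778) / (9) = -1.624
  w = (3 - (-1)·-1.375 - (-3)·-0.778 - (2)·-0.778) / (8) = 0.106
  t = (-7 - (-3)·-1.375 - (-2)·-0.778 - (-2)·0.375) / (9) = -1.326

(-1.177, -1.624, 0.106, -1.326)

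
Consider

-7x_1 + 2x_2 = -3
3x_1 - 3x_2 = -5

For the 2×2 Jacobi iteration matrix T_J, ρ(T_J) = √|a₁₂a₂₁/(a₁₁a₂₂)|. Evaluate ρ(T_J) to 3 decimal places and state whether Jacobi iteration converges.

a₁₂a₂₁/(a₁₁a₂₂) = (2)·(3) / ((-7)·(-3)) = 0.285714
ρ = √|0.285714| = √0.285714 = 0.535
ρ < 1, so Jacobi converges

0.535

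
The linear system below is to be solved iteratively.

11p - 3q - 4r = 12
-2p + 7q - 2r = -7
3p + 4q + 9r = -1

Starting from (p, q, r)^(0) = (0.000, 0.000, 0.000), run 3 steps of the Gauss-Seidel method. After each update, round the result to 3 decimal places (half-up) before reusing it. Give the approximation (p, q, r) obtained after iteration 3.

(0.859, -0.764, -0.058)

Iteration 1:
  p = (12 - (-3)·0.000 - (-4)·0.000) / (11) = 1.091
  q = (-7 - (-2)·1.091 - (-2)·0.000) / (7) = -0.688
  r = (-1 - (3)·1.091 - (4)·-0.688) / (9) = -0.169
Iteration 2:
  p = (12 - (-3)·-0.688 - (-4)·-0.169) / (11) = 0.842
  q = (-7 - (-2)·0.842 - (-2)·-0.169) / (7) = -0.808
  r = (-1 - (3)·0.842 - (4)·-0.808) / (9) = -0.033
Iteration 3:
  p = (12 - (-3)·-0.808 - (-4)·-0.033) / (11) = 0.859
  q = (-7 - (-2)·0.859 - (-2)·-0.033) / (7) = -0.764
  r = (-1 - (3)·0.859 - (4)·-0.764) / (9) = -0.058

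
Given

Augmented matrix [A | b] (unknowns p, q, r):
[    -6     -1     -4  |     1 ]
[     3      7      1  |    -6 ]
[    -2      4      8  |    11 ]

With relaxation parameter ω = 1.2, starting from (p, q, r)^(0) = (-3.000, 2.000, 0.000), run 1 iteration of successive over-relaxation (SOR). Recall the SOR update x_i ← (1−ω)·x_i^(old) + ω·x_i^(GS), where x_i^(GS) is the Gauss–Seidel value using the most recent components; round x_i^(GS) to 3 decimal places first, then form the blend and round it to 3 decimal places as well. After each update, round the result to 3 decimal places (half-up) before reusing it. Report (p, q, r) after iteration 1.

(0.000, -1.428, 2.507)

Iteration 1:
  p: GS value = (1 - (-1)·2.000 - (-4)·0.000) / (-6) = -0.500;  p ← (1−ω)·-3.000 + ω·-0.500 = 0.000
  q: GS value = (-6 - (3)·0.000 - (1)·0.000) / (7) = -0.857;  q ← (1−ω)·2.000 + ω·-0.857 = -1.428
  r: GS value = (11 - (-2)·0.000 - (4)·-1.428) / (8) = 2.089;  r ← (1−ω)·0.000 + ω·2.089 = 2.507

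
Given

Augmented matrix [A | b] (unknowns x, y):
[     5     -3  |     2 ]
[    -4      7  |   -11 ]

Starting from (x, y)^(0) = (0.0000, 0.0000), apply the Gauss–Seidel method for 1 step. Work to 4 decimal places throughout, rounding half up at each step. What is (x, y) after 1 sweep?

(0.4000, -1.3429)

Iteration 1:
  x = (2 - (-3)·0.0000) / (5) = 0.4000
  y = (-11 - (-4)·0.4000) / (7) = -1.3429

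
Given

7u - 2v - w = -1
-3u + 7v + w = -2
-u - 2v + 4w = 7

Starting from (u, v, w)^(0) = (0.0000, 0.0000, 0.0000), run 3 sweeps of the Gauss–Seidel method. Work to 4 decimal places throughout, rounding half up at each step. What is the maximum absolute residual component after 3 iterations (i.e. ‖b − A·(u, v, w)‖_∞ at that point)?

0.0547

Iteration 1:
  u = (-1 - (-2)·0.0000 - (-1)·0.0000) / (7) = -0.1429
  v = (-2 - (-3)·-0.1429 - (1)·0.0000) / (7) = -0.3470
  w = (7 - (-1)·-0.1429 - (-2)·-0.3470) / (4) = 1.5408
Iteration 2:
  u = (-1 - (-2)·-0.3470 - (-1)·1.5408) / (7) = -0.0219
  v = (-2 - (-3)·-0.0219 - (1)·1.5408) / (7) = -0.5152
  w = (7 - (-1)·-0.0219 - (-2)·-0.5152) / (4) = 1.4869
Iteration 3:
  u = (-1 - (-2)·-0.5152 - (-1)·1.4869) / (7) = -0.0776
  v = (-2 - (-3)·-0.0776 - (1)·1.4869) / (7) = -0.5314
  w = (7 - (-1)·-0.0776 - (-2)·-0.5314) / (4) = 1.4649
Residual b − A·x = (-0.0547, 0.0221, 0.0000); ∞-norm = 0.0547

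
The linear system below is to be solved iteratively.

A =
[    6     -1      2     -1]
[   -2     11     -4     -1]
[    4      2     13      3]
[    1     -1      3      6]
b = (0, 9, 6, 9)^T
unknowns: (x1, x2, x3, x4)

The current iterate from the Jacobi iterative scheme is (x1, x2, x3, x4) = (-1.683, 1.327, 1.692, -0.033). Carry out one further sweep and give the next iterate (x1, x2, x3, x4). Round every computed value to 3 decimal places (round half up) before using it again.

(-0.348, 1.124, 0.783, 1.156)

One sweep:
  x1 = (0 - (-1)·1.327 - (2)·1.692 - (-1)·-0.033) / (6) = -0.348
  x2 = (9 - (-2)·-1.683 - (-4)·1.692 - (-1)·-0.033) / (11) = 1.124
  x3 = (6 - (4)·-1.683 - (2)·1.327 - (3)·-0.033) / (13) = 0.783
  x4 = (9 - (1)·-1.683 - (-1)·1.327 - (3)·1.692) / (6) = 1.156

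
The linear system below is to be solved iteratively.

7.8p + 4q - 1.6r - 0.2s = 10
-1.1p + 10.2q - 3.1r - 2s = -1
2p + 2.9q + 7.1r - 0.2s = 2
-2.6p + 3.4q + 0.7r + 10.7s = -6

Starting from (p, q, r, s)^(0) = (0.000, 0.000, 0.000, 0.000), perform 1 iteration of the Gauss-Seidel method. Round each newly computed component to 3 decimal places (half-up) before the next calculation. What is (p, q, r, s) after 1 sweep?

(1.282, 0.040, -0.096, -0.256)

Iteration 1:
  p = (10 - (4)·0.000 - (-1.6)·0.000 - (-0.2)·0.000) / (7.8) = 1.282
  q = (-1 - (-1.1)·1.282 - (-3.1)·0.000 - (-2)·0.000) / (10.2) = 0.040
  r = (2 - (2)·1.282 - (2.9)·0.040 - (-0.2)·0.000) / (7.1) = -0.096
  s = (-6 - (-2.6)·1.282 - (3.4)·0.040 - (0.7)·-0.096) / (10.7) = -0.256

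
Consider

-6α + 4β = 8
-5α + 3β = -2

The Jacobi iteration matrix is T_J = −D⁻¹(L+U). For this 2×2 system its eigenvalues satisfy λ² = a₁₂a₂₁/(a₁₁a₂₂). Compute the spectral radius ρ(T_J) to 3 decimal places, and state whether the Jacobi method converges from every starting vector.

a₁₂a₂₁/(a₁₁a₂₂) = (4)·(-5) / ((-6)·(3)) = 1.111111
ρ = √|1.111111| = √1.111111 = 1.054
ρ > 1, so Jacobi diverges

1.054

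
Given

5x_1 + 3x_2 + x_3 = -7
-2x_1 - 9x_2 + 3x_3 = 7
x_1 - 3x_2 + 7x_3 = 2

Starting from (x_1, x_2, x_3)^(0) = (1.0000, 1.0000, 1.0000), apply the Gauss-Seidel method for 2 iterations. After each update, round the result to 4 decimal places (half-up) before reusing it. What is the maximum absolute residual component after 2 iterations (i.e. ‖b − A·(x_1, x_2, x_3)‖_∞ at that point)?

1.0227

Iteration 1:
  x_1 = (-7 - (3)·1.0000 - (1)·1.0000) / (5) = -2.2000
  x_2 = (7 - (-2)·-2.2000 - (3)·1.0000) / (-9) = 0.0444
  x_3 = (2 - (1)·-2.2000 - (-3)·0.0444) / (7) = 0.6190
Iteration 2:
  x_1 = (-7 - (3)·0.0444 - (1)·0.6190) / (5) = -1.5504
  x_2 = (7 - (-2)·-1.5504 - (3)·0.6190) / (-9) = -0.2269
  x_3 = (2 - (1)·-1.5504 - (-3)·-0.2269) / (7) = 0.4100
Residual b − A·x = (1.0227, 0.6271, -0.0003); ∞-norm = 1.0227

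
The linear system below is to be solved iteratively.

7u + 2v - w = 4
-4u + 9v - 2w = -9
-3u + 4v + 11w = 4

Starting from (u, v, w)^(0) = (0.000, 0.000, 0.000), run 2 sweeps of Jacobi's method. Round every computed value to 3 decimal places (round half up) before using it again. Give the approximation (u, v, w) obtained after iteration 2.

Iteration 1:
  u = (4 - (2)·0.000 - (-1)·0.000) / (7) = 0.571
  v = (-9 - (-4)·0.000 - (-2)·0.000) / (9) = -1.000
  w = (4 - (-3)·0.000 - (4)·0.000) / (11) = 0.364
Iteration 2:
  u = (4 - (2)·-1.000 - (-1)·0.364) / (7) = 0.909
  v = (-9 - (-4)·0.571 - (-2)·0.364) / (9) = -0.665
  w = (4 - (-3)·0.571 - (4)·-1.000) / (11) = 0.883

(0.909, -0.665, 0.883)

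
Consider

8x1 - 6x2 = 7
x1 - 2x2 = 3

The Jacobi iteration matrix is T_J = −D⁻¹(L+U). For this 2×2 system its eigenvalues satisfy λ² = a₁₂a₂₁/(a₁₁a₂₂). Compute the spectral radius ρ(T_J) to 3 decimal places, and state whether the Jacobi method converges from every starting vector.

a₁₂a₂₁/(a₁₁a₂₂) = (-6)·(1) / ((8)·(-2)) = 0.375000
ρ = √|0.375000| = √0.375000 = 0.612
ρ < 1, so Jacobi converges

0.612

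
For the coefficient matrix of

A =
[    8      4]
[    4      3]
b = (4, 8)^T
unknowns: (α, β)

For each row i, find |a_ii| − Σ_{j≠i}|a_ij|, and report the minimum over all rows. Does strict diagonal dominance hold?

-1

row 1: |8| − (4) = 4
row 2: |3| − (4) = -1
minimum over rows = -1 → not strictly diagonally dominant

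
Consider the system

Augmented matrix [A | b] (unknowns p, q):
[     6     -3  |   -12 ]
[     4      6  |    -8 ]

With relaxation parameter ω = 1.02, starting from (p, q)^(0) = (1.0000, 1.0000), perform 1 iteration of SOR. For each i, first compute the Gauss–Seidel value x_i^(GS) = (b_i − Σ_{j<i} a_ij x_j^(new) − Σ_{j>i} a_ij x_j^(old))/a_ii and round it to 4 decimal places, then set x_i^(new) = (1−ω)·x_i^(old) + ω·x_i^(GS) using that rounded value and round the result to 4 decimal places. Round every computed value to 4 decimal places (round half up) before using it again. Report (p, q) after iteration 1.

Iteration 1:
  p: GS value = (-12 - (-3)·1.0000) / (6) = -1.5000;  p ← (1−ω)·1.0000 + ω·-1.5000 = -1.5500
  q: GS value = (-8 - (4)·-1.5500) / (6) = -0.3000;  q ← (1−ω)·1.0000 + ω·-0.3000 = -0.3260

(-1.5500, -0.3260)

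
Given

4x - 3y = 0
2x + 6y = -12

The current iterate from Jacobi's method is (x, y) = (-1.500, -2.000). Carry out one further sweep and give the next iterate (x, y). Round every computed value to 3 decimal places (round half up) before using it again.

(-1.500, -1.500)

One sweep:
  x = (0 - (-3)·-2.000) / (4) = -1.500
  y = (-12 - (2)·-1.500) / (6) = -1.500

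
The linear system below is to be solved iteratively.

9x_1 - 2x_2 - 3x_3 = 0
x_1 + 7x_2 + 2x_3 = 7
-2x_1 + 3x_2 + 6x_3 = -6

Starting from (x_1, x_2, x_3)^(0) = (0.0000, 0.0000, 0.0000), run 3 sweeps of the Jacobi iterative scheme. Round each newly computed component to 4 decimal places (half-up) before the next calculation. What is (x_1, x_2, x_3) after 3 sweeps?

Iteration 1:
  x_1 = (0 - (-2)·0.0000 - (-3)·0.0000) / (9) = 0.0000
  x_2 = (7 - (1)·0.0000 - (2)·0.0000) / (7) = 1.0000
  x_3 = (-6 - (-2)·0.0000 - (3)·0.0000) / (6) = -1.0000
Iteration 2:
  x_1 = (0 - (-2)·1.0000 - (-3)·-1.0000) / (9) = -0.1111
  x_2 = (7 - (1)·0.0000 - (2)·-1.0000) / (7) = 1.2857
  x_3 = (-6 - (-2)·0.0000 - (3)·1.0000) / (6) = -1.5000
Iteration 3:
  x_1 = (0 - (-2)·1.2857 - (-3)·-1.5000) / (9) = -0.2143
  x_2 = (7 - (1)·-0.1111 - (2)·-1.5000) / (7) = 1.4444
  x_3 = (-6 - (-2)·-0.1111 - (3)·1.2857) / (6) = -1.6799

(-0.2143, 1.4444, -1.6799)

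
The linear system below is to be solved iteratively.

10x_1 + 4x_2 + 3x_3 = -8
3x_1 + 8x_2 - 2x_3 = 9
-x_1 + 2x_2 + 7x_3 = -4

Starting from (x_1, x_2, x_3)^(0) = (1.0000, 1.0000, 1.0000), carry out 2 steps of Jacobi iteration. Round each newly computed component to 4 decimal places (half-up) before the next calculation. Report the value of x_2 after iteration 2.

Iteration 1:
  x_1 = (-8 - (4)·1.0000 - (3)·1.0000) / (10) = -1.5000
  x_2 = (9 - (3)·1.0000 - (-2)·1.0000) / (8) = 1.0000
  x_3 = (-4 - (-1)·1.0000 - (2)·1.0000) / (7) = -0.7143
Iteration 2:
  x_1 = (-8 - (4)·1.0000 - (3)·-0.7143) / (10) = -0.9857
  x_2 = (9 - (3)·-1.5000 - (-2)·-0.7143) / (8) = 1.5089
  x_3 = (-4 - (-1)·-1.5000 - (2)·1.0000) / (7) = -1.0714

1.5089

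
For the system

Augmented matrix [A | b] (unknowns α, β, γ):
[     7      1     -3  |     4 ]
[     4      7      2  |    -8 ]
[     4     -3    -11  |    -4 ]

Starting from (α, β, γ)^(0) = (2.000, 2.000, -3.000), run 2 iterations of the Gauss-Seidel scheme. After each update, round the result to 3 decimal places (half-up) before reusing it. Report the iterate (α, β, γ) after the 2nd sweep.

(0.497, -1.405, 0.928)

Iteration 1:
  α = (4 - (1)·2.000 - (-3)·-3.000) / (7) = -1.000
  β = (-8 - (4)·-1.000 - (2)·-3.000) / (7) = 0.286
  γ = (-4 - (4)·-1.000 - (-3)·0.286) / (-11) = -0.078
Iteration 2:
  α = (4 - (1)·0.286 - (-3)·-0.078) / (7) = 0.497
  β = (-8 - (4)·0.497 - (2)·-0.078) / (7) = -1.405
  γ = (-4 - (4)·0.497 - (-3)·-1.405) / (-11) = 0.928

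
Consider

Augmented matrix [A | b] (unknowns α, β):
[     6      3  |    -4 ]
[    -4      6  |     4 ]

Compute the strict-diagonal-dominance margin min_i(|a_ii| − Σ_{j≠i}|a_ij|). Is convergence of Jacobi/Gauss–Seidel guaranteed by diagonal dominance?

2

row 1: |6| − (3) = 3
row 2: |6| − (4) = 2
minimum over rows = 2 → strictly diagonally dominant (convergence guaranteed)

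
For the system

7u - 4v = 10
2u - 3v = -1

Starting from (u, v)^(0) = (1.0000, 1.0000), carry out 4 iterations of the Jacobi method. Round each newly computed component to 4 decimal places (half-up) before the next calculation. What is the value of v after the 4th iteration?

Iteration 1:
  u = (10 - (-4)·1.0000) / (7) = 2.0000
  v = (-1 - (2)·1.0000) / (-3) = 1.0000
Iteration 2:
  u = (10 - (-4)·1.0000) / (7) = 2.0000
  v = (-1 - (2)·2.0000) / (-3) = 1.6667
Iteration 3:
  u = (10 - (-4)·1.6667) / (7) = 2.3810
  v = (-1 - (2)·2.0000) / (-3) = 1.6667
Iteration 4:
  u = (10 - (-4)·1.6667) / (7) = 2.3810
  v = (-1 - (2)·2.3810) / (-3) = 1.9207

1.9207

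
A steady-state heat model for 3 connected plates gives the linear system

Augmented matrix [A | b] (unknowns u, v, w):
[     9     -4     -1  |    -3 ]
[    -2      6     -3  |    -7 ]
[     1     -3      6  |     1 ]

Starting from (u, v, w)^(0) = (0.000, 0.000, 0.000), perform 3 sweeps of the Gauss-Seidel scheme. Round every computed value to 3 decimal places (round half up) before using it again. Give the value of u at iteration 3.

Iteration 1:
  u = (-3 - (-4)·0.000 - (-1)·0.000) / (9) = -0.333
  v = (-7 - (-2)·-0.333 - (-3)·0.000) / (6) = -1.278
  w = (1 - (1)·-0.333 - (-3)·-1.278) / (6) = -0.417
Iteration 2:
  u = (-3 - (-4)·-1.278 - (-1)·-0.417) / (9) = -0.948
  v = (-7 - (-2)·-0.948 - (-3)·-0.417) / (6) = -1.691
  w = (1 - (1)·-0.948 - (-3)·-1.691) / (6) = -0.521
Iteration 3:
  u = (-3 - (-4)·-1.691 - (-1)·-0.521) / (9) = -1.143
  v = (-7 - (-2)·-1.143 - (-3)·-0.521) / (6) = -1.808
  w = (1 - (1)·-1.143 - (-3)·-1.808) / (6) = -0.547

-1.143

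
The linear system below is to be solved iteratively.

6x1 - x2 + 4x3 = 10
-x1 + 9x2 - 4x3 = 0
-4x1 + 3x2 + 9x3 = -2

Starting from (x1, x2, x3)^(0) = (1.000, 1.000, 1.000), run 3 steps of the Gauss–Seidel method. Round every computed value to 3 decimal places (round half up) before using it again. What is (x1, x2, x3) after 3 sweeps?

Iteration 1:
  x1 = (10 - (-1)·1.000 - (4)·1.000) / (6) = 1.167
  x2 = (0 - (-1)·1.167 - (-4)·1.000) / (9) = 0.574
  x3 = (-2 - (-4)·1.167 - (3)·0.574) / (9) = 0.105
Iteration 2:
  x1 = (10 - (-1)·0.574 - (4)·0.105) / (6) = 1.692
  x2 = (0 - (-1)·1.692 - (-4)·0.105) / (9) = 0.235
  x3 = (-2 - (-4)·1.692 - (3)·0.235) / (9) = 0.451
Iteration 3:
  x1 = (10 - (-1)·0.235 - (4)·0.451) / (6) = 1.405
  x2 = (0 - (-1)·1.405 - (-4)·0.451) / (9) = 0.357
  x3 = (-2 - (-4)·1.405 - (3)·0.357) / (9) = 0.283

(1.405, 0.357, 0.283)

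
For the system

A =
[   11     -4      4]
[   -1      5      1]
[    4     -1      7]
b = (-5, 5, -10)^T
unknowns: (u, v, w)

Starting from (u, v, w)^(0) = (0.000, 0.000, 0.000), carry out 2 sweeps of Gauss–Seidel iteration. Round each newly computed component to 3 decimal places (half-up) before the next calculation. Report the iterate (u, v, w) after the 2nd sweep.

(0.254, 1.259, -1.394)

Iteration 1:
  u = (-5 - (-4)·0.000 - (4)·0.000) / (11) = -0.455
  v = (5 - (-1)·-0.455 - (1)·0.000) / (5) = 0.909
  w = (-10 - (4)·-0.455 - (-1)·0.909) / (7) = -1.039
Iteration 2:
  u = (-5 - (-4)·0.909 - (4)·-1.039) / (11) = 0.254
  v = (5 - (-1)·0.254 - (1)·-1.039) / (5) = 1.259
  w = (-10 - (4)·0.254 - (-1)·1.259) / (7) = -1.394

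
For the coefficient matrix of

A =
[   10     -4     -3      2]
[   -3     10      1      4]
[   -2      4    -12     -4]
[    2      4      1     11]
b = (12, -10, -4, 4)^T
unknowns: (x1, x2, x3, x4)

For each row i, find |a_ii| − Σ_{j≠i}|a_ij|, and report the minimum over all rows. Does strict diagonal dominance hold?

1

row 1: |10| − (4+3+2) = 1
row 2: |10| − (3+1+4) = 2
row 3: |-12| − (2+4+4) = 2
row 4: |11| − (2+4+1) = 4
minimum over rows = 1 → strictly diagonally dominant (convergence guaranteed)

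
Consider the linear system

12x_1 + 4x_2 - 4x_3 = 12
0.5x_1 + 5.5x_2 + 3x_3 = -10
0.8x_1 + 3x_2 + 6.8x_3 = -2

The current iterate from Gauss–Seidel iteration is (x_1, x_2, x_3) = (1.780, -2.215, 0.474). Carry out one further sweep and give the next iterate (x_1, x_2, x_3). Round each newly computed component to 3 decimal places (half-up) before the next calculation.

(1.896, -2.249, 0.475)

One sweep:
  x_1 = (12 - (4)·-2.215 - (-4)·0.474) / (12) = 1.896
  x_2 = (-10 - (0.5)·1.896 - (3)·0.474) / (5.5) = -2.249
  x_3 = (-2 - (0.8)·1.896 - (3)·-2.249) / (6.8) = 0.475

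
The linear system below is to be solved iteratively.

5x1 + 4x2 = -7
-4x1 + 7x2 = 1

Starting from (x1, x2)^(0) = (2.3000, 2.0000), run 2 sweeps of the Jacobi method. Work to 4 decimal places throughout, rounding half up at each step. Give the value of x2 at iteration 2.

-1.5714

Iteration 1:
  x1 = (-7 - (4)·2.0000) / (5) = -3.0000
  x2 = (1 - (-4)·2.3000) / (7) = 1.4571
Iteration 2:
  x1 = (-7 - (4)·1.4571) / (5) = -2.5657
  x2 = (1 - (-4)·-3.0000) / (7) = -1.5714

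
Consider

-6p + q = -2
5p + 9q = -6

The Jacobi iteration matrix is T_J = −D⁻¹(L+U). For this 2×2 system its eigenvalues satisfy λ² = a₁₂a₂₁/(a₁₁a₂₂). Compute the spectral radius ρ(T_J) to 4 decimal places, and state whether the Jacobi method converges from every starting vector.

0.3043

a₁₂a₂₁/(a₁₁a₂₂) = (1)·(5) / ((-6)·(9)) = -0.092593
ρ = √|-0.092593| = √0.092593 = 0.3043
ρ < 1, so Jacobi converges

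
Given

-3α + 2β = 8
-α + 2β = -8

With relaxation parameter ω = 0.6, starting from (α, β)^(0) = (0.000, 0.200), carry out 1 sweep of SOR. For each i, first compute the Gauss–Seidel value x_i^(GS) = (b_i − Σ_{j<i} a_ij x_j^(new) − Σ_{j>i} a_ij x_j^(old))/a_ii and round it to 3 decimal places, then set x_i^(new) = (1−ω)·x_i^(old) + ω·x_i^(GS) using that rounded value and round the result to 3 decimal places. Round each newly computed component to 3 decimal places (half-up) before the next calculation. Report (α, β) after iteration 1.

Iteration 1:
  α: GS value = (8 - (2)·0.200) / (-3) = -2.533;  α ← (1−ω)·0.000 + ω·-2.533 = -1.520
  β: GS value = (-8 - (-1)·-1.520) / (2) = -4.760;  β ← (1−ω)·0.200 + ω·-4.760 = -2.776

(-1.520, -2.776)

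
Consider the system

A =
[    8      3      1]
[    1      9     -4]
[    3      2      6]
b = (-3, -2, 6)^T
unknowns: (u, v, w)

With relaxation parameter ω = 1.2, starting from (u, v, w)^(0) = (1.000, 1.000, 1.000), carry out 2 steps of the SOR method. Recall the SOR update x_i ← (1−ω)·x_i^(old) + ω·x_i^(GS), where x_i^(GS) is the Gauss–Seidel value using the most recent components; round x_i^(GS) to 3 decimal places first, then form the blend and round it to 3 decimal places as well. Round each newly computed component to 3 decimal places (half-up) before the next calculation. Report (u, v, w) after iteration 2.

(-0.553, 0.643, 0.943)

Iteration 1:
  u: GS value = (-3 - (3)·1.000 - (1)·1.000) / (8) = -0.875;  u ← (1−ω)·1.000 + ω·-0.875 = -1.250
  v: GS value = (-2 - (1)·-1.250 - (-4)·1.000) / (9) = 0.361;  v ← (1−ω)·1.000 + ω·0.361 = 0.233
  w: GS value = (6 - (3)·-1.250 - (2)·0.233) / (6) = 1.547;  w ← (1−ω)·1.000 + ω·1.547 = 1.656
Iteration 2:
  u: GS value = (-3 - (3)·0.233 - (1)·1.656) / (8) = -0.669;  u ← (1−ω)·-1.250 + ω·-0.669 = -0.553
  v: GS value = (-2 - (1)·-0.553 - (-4)·1.656) / (9) = 0.575;  v ← (1−ω)·0.233 + ω·0.575 = 0.643
  w: GS value = (6 - (3)·-0.553 - (2)·0.643) / (6) = 1.062;  w ← (1−ω)·1.656 + ω·1.062 = 0.943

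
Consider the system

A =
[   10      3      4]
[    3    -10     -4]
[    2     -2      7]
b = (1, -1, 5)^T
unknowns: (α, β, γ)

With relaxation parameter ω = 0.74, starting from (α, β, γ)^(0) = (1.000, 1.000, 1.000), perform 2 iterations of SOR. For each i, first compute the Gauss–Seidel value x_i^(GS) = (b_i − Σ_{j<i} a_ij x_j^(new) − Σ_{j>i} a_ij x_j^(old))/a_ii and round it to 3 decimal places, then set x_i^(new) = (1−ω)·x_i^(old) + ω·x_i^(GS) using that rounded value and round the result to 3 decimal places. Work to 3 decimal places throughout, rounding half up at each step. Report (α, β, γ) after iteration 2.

Iteration 1:
  α: GS value = (1 - (3)·1.000 - (4)·1.000) / (10) = -0.600;  α ← (1−ω)·1.000 + ω·-0.600 = -0.184
  β: GS value = (-1 - (3)·-0.184 - (-4)·1.000) / (-10) = -0.355;  β ← (1−ω)·1.000 + ω·-0.355 = -0.003
  γ: GS value = (5 - (2)·-0.184 - (-2)·-0.003) / (7) = 0.766;  γ ← (1−ω)·1.000 + ω·0.766 = 0.827
Iteration 2:
  α: GS value = (1 - (3)·-0.003 - (4)·0.827) / (10) = -0.230;  α ← (1−ω)·-0.184 + ω·-0.230 = -0.218
  β: GS value = (-1 - (3)·-0.218 - (-4)·0.827) / (-10) = -0.296;  β ← (1−ω)·-0.003 + ω·-0.296 = -0.220
  γ: GS value = (5 - (2)·-0.218 - (-2)·-0.220) / (7) = 0.714;  γ ← (1−ω)·0.827 + ω·0.714 = 0.743

(-0.218, -0.220, 0.743)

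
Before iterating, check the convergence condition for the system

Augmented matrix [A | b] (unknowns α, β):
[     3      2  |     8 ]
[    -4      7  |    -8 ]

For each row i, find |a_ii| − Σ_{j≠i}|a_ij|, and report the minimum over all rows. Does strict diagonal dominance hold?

1

row 1: |3| − (2) = 1
row 2: |7| − (4) = 3
minimum over rows = 1 → strictly diagonally dominant (convergence guaranteed)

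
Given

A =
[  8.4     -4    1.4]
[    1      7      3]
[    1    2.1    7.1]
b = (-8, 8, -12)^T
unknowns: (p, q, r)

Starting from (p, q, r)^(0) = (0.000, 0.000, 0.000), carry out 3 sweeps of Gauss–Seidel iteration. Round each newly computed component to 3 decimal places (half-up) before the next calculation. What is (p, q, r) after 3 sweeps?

(0.367, 2.064, -2.352)

Iteration 1:
  p = (-8 - (-4)·0.000 - (1.4)·0.000) / (8.4) = -0.952
  q = (8 - (1)·-0.952 - (3)·0.000) / (7) = 1.279
  r = (-12 - (1)·-0.952 - (2.1)·1.279) / (7.1) = -1.934
Iteration 2:
  p = (-8 - (-4)·1.279 - (1.4)·-1.934) / (8.4) = -0.021
  q = (8 - (1)·-0.021 - (3)·-1.934) / (7) = 1.975
  r = (-12 - (1)·-0.021 - (2.1)·1.975) / (7.1) = -2.271
Iteration 3:
  p = (-8 - (-4)·1.975 - (1.4)·-2.271) / (8.4) = 0.367
  q = (8 - (1)·0.367 - (3)·-2.271) / (7) = 2.064
  r = (-12 - (1)·0.367 - (2.1)·2.064) / (7.1) = -2.352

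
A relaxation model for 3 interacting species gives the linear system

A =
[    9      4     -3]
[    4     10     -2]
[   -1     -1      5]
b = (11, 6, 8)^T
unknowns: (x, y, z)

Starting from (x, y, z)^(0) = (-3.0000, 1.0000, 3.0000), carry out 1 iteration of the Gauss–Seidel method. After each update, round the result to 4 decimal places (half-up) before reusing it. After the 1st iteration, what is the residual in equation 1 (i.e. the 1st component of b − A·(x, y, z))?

Iteration 1:
  x = (11 - (4)·1.0000 - (-3)·3.0000) / (9) = 1.7778
  y = (6 - (4)·1.7778 - (-2)·3.0000) / (10) = 0.4889
  z = (8 - (-1)·1.7778 - (-1)·0.4889) / (5) = 2.0533
Residual b − A·x = (-0.7959, -1.8936, 0.0002)

-0.7959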